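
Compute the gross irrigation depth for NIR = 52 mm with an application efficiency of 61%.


Ea = 61% = 0.61
GID = NIR / Ea = 52 / 0.61 = 85.2459 mm

85.2459 mm


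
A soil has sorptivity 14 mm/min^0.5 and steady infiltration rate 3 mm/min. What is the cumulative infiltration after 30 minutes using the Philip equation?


F = S*sqrt(t) + A*t
F = 14*sqrt(30) + 3*30
F = 14*5.477226 + 90

166.6812 mm


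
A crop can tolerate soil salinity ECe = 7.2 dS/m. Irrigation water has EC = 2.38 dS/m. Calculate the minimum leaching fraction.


LR = ECiw / (5*ECe - ECiw)
LR = 2.38 / (5*7.2 - 2.38)
LR = 2.38 / 33.6200

0.0708


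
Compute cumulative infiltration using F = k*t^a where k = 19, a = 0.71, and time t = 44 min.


F = k * t^a = 19 * 44^0.71
F = 19 * 14.684238

279.0005 mm


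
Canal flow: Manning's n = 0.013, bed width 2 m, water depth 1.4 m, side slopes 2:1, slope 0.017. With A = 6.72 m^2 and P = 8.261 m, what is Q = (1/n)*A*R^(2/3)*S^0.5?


R = A/P = 6.72/8.261 = 0.813461
Q = (1/0.013) * 6.72 * 0.813461^(2/3) * 0.017^0.5

58.7320 m^3/s


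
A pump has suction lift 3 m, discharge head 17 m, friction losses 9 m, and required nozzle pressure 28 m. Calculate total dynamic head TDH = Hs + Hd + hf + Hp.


TDH = Hs + Hd + hf + Hp = 3 + 17 + 9 + 28 = 57

57 m


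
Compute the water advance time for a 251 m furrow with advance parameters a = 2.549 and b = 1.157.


t = (L/a)^(1/b)
t = (251/2.549)^(1/1.157)
t = 98.469988^(1/1.157)

52.8227 min


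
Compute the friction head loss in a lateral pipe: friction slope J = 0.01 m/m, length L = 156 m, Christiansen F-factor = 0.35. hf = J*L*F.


hf = J * L * F = 0.01 * 156 * 0.35 = 0.5460 m

0.5460 m


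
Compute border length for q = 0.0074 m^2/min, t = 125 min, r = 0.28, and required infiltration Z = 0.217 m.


L = q*t/((1+r)*Z)
L = 0.0074*125/((1+0.28)*0.217)
L = 0.925/0.27776

3.3302 m


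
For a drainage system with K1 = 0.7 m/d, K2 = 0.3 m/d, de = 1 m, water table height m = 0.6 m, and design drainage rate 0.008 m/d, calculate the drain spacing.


S^2 = 8*K2*de*m/q + 4*K1*m^2/q
S^2 = 8*0.3*1*0.6/0.008 + 4*0.7*0.6^2/0.008
S = sqrt(306.0000)

17.4929 m


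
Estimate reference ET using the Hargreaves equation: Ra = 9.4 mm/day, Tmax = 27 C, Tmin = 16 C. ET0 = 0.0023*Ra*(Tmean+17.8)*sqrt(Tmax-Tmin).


Tmean = (Tmax + Tmin)/2 = (27 + 16)/2 = 21.5
ET0 = 0.0023 * 9.4 * (21.5 + 17.8) * sqrt(27 - 16)
ET0 = 0.0023 * 9.4 * 39.3 * 3.316625

2.8180 mm/day


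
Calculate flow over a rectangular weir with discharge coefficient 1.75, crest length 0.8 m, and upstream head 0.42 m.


Q = C * L * H^(3/2) = 1.75 * 0.8 * 0.42^1.5 = 1.75 * 0.8 * 0.272191

0.3811 m^3/s


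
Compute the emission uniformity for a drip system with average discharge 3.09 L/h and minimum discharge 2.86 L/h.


EU = (q_min/q_avg)*100 = (2.86/3.09)*100 = 92.5566%

92.5566 %


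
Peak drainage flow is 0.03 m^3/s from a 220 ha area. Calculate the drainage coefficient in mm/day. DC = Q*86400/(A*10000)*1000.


DC = Q * 86400 / (A * 10000) * 1000
DC = 0.03 * 86400 / (220 * 10000) * 1000
DC = 2592000.0000 / 2200000

1.1782 mm/day


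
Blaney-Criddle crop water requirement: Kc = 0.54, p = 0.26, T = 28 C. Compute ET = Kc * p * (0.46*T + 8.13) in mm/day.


ET = Kc * p * (0.46*T + 8.13)
ET = 0.54 * 0.26 * (0.46*28 + 8.13)
ET = 0.54 * 0.26 * 21.0100

2.9498 mm/day


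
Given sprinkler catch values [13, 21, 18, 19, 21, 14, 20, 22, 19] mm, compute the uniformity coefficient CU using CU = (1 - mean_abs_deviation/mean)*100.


mean = 18.555556 mm
MAD = 2.370370 mm
CU = (1 - 2.370370/18.555556)*100

87.2256 %


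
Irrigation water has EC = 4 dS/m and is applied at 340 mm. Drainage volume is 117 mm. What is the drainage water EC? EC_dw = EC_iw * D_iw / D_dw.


EC_dw = EC_iw * D_iw / D_dw
EC_dw = 4 * 340 / 117
EC_dw = 1360 / 117

11.6239 dS/m


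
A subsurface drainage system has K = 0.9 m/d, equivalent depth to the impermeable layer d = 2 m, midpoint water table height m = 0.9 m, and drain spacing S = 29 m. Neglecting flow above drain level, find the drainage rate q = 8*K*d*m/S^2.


q = 8*K*d*m/S^2
q = 8*0.9*2*0.9/29^2
q = 12.9600 / 841

0.0154 m/d


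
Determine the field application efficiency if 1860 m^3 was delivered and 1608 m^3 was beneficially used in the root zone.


Ea = V_root / V_field * 100 = 1608 / 1860 * 100 = 86.4516%

86.4516 %


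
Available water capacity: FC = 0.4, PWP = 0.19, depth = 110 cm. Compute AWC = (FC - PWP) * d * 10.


AWC = (FC - PWP) * d * 10
AWC = (0.4 - 0.19) * 110 * 10
AWC = 0.2100 * 110 * 10

231.0000 mm


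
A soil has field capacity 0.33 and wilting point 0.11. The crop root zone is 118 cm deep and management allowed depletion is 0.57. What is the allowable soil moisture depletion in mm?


SMD = (FC - PWP) * d * MAD * 10
SMD = (0.33 - 0.11) * 118 * 0.57 * 10
SMD = 0.2200 * 118 * 0.57 * 10

147.9720 mm


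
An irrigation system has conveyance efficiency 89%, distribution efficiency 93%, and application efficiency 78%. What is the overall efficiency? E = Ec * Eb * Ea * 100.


Ec = 0.89, Eb = 0.93, Ea = 0.78
E = 0.89 * 0.93 * 0.78 * 100 = 64.5606%

64.5606 %


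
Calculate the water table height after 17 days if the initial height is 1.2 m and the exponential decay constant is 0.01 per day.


m = m0 * exp(-k*t)
m = 1.2 * exp(-0.01 * 17)
m = 1.2 * exp(-0.1700)

1.0124 m


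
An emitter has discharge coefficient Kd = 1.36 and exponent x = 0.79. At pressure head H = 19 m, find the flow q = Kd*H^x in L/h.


q = Kd * H^x = 1.36 * 19^0.79 = 1.36 * 10.238005

13.9237 L/h


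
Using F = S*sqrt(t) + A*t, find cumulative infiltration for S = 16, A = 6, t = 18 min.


F = S*sqrt(t) + A*t
F = 16*sqrt(18) + 6*18
F = 16*4.242641 + 108

175.8823 mm


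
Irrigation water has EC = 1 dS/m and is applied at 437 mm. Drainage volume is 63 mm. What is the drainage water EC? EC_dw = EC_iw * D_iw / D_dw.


EC_dw = EC_iw * D_iw / D_dw
EC_dw = 1 * 437 / 63
EC_dw = 437 / 63

6.9365 dS/m


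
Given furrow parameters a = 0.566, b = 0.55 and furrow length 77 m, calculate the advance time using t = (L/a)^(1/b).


t = (L/a)^(1/b)
t = (77/0.566)^(1/0.55)
t = 136.042403^(1/0.55)

7575.4390 min


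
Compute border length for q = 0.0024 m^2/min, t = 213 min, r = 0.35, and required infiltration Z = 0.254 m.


L = q*t/((1+r)*Z)
L = 0.0024*213/((1+0.35)*0.254)
L = 0.5112/0.3429

1.4908 m


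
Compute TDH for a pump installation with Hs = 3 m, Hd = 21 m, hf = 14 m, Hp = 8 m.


TDH = Hs + Hd + hf + Hp = 3 + 21 + 14 + 8 = 46

46 m


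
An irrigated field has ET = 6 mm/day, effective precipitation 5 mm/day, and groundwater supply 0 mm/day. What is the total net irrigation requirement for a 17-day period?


Daily deficit = ET - Pe - GW = 6 - 5 - 0 = 1 mm/day
NIR = 1 * 17 = 17 mm

17.0000 mm


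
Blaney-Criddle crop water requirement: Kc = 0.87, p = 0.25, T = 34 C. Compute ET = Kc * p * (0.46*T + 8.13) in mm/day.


ET = Kc * p * (0.46*T + 8.13)
ET = 0.87 * 0.25 * (0.46*34 + 8.13)
ET = 0.87 * 0.25 * 23.7700

5.1700 mm/day


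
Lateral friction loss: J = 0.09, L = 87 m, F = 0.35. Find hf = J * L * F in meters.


hf = J * L * F = 0.09 * 87 * 0.35 = 2.7405 m

2.7405 m


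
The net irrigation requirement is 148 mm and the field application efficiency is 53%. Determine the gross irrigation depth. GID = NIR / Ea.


Ea = 53% = 0.53
GID = NIR / Ea = 148 / 0.53 = 279.2453 mm

279.2453 mm


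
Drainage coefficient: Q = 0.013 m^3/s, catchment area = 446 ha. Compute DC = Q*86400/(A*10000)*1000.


DC = Q * 86400 / (A * 10000) * 1000
DC = 0.013 * 86400 / (446 * 10000) * 1000
DC = 1123200.0000 / 4460000

0.2518 mm/day


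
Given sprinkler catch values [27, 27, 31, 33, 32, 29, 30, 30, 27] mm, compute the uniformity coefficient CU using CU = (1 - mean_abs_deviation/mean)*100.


mean = 29.555556 mm
MAD = 1.827160 mm
CU = (1 - 1.827160/29.555556)*100

93.8179 %


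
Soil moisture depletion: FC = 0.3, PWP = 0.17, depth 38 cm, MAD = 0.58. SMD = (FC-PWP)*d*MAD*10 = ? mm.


SMD = (FC - PWP) * d * MAD * 10
SMD = (0.3 - 0.17) * 38 * 0.58 * 10
SMD = 0.1300 * 38 * 0.58 * 10

28.6520 mm


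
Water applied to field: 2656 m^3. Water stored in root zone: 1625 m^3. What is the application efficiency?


Ea = V_root / V_field * 100 = 1625 / 2656 * 100 = 61.1822%

61.1822 %


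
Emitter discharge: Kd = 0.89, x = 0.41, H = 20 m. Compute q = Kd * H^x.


q = Kd * H^x = 0.89 * 20^0.41 = 0.89 * 3.415248

3.0396 L/h


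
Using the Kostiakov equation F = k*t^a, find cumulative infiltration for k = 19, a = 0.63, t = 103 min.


F = k * t^a = 19 * 103^0.63
F = 19 * 18.539049

352.2419 mm


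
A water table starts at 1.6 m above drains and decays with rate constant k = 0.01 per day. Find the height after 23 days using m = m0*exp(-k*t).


m = m0 * exp(-k*t)
m = 1.6 * exp(-0.01 * 23)
m = 1.6 * exp(-0.2300)

1.2713 m


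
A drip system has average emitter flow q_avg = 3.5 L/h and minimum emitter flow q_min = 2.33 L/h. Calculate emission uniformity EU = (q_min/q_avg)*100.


EU = (q_min/q_avg)*100 = (2.33/3.5)*100 = 66.5714%

66.5714 %


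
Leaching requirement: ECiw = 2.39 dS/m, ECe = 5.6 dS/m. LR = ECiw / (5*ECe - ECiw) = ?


LR = ECiw / (5*ECe - ECiw)
LR = 2.39 / (5*5.6 - 2.39)
LR = 2.39 / 25.6100

0.0933


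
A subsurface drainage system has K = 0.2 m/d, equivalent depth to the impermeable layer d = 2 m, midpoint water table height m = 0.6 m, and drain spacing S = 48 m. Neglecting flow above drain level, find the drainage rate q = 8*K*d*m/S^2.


q = 8*K*d*m/S^2
q = 8*0.2*2*0.6/48^2
q = 1.9200 / 2304

8.3333e-04 m/d


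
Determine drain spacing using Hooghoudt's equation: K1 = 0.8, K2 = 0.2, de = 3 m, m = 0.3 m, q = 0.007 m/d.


S^2 = 8*K2*de*m/q + 4*K1*m^2/q
S^2 = 8*0.2*3*0.3/0.007 + 4*0.8*0.3^2/0.007
S = sqrt(246.8571)

15.7117 m


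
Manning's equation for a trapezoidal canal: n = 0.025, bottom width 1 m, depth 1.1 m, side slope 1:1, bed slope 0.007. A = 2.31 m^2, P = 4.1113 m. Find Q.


R = A/P = 2.31/4.1113 = 0.561866
Q = (1/0.025) * 2.31 * 0.561866^(2/3) * 0.007^0.5

5.2639 m^3/s


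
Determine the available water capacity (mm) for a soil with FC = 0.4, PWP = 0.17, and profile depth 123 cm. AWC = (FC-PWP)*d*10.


AWC = (FC - PWP) * d * 10
AWC = (0.4 - 0.17) * 123 * 10
AWC = 0.2300 * 123 * 10

282.9000 mm


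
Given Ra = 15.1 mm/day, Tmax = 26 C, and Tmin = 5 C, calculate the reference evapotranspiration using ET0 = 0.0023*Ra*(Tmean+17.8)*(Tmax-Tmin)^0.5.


Tmean = (Tmax + Tmin)/2 = (26 + 5)/2 = 15.5
ET0 = 0.0023 * 15.1 * (15.5 + 17.8) * sqrt(26 - 5)
ET0 = 0.0023 * 15.1 * 33.3 * 4.582576

5.2998 mm/day


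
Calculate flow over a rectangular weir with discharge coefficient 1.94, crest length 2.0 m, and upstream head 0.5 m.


Q = C * L * H^(3/2) = 1.94 * 2.0 * 0.5^1.5 = 1.94 * 2.0 * 0.353553

1.3718 m^3/s


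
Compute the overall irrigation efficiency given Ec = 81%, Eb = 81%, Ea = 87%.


Ec = 0.81, Eb = 0.81, Ea = 0.87
E = 0.81 * 0.81 * 0.87 * 100 = 57.0807%

57.0807 %


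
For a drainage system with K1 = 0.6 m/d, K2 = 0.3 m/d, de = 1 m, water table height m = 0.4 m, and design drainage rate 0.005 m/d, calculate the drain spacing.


S^2 = 8*K2*de*m/q + 4*K1*m^2/q
S^2 = 8*0.3*1*0.4/0.005 + 4*0.6*0.4^2/0.005
S = sqrt(268.8000)

16.3951 m


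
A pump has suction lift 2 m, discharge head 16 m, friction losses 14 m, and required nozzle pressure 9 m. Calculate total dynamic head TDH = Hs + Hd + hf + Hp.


TDH = Hs + Hd + hf + Hp = 2 + 16 + 14 + 9 = 41

41 m


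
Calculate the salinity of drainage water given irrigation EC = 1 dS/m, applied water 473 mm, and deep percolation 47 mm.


EC_dw = EC_iw * D_iw / D_dw
EC_dw = 1 * 473 / 47
EC_dw = 473 / 47

10.0638 dS/m


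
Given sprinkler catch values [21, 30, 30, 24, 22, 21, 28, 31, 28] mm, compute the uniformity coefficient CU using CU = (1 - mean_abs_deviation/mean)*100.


mean = 26.111111 mm
MAD = 3.654321 mm
CU = (1 - 3.654321/26.111111)*100

86.0047 %


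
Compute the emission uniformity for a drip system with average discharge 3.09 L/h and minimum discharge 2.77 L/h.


EU = (q_min/q_avg)*100 = (2.77/3.09)*100 = 89.6440%

89.6440 %


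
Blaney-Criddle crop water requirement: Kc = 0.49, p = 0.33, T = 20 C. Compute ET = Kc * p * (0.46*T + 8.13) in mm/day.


ET = Kc * p * (0.46*T + 8.13)
ET = 0.49 * 0.33 * (0.46*20 + 8.13)
ET = 0.49 * 0.33 * 17.3300

2.8023 mm/day


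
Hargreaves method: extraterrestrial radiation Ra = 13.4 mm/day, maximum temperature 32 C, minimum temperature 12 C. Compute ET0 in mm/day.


Tmean = (Tmax + Tmin)/2 = (32 + 12)/2 = 22.0
ET0 = 0.0023 * 13.4 * (22.0 + 17.8) * sqrt(32 - 12)
ET0 = 0.0023 * 13.4 * 39.8 * 4.472136

5.4857 mm/day


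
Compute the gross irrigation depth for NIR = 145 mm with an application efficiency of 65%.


Ea = 65% = 0.65
GID = NIR / Ea = 145 / 0.65 = 223.0769 mm

223.0769 mm


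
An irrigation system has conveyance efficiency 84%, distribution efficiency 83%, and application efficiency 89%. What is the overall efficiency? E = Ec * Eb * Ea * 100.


Ec = 0.84, Eb = 0.83, Ea = 0.89
E = 0.84 * 0.83 * 0.89 * 100 = 62.0508%

62.0508 %


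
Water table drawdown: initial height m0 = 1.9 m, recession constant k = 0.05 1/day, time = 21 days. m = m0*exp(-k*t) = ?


m = m0 * exp(-k*t)
m = 1.9 * exp(-0.05 * 21)
m = 1.9 * exp(-1.0500)

0.6649 m


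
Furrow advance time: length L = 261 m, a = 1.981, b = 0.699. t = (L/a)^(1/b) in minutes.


t = (L/a)^(1/b)
t = (261/1.981)^(1/0.699)
t = 131.751641^(1/0.699)

1077.8421 min


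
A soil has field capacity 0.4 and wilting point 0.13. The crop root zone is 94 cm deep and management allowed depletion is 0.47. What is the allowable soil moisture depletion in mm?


SMD = (FC - PWP) * d * MAD * 10
SMD = (0.4 - 0.13) * 94 * 0.47 * 10
SMD = 0.2700 * 94 * 0.47 * 10

119.2860 mm


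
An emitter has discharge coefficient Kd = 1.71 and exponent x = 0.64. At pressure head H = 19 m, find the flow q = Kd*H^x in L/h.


q = Kd * H^x = 1.71 * 19^0.64 = 1.71 * 6.582673

11.2564 L/h


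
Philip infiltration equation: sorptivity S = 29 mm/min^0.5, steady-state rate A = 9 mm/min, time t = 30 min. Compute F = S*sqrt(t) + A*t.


F = S*sqrt(t) + A*t
F = 29*sqrt(30) + 9*30
F = 29*5.477226 + 270

428.8396 mm


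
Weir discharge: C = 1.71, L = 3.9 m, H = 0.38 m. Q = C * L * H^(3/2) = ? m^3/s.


Q = C * L * H^(3/2) = 1.71 * 3.9 * 0.38^1.5 = 1.71 * 3.9 * 0.234248

1.5622 m^3/s


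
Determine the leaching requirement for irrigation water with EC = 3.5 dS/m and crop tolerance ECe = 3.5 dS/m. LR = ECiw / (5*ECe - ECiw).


LR = ECiw / (5*ECe - ECiw)
LR = 3.5 / (5*3.5 - 3.5)
LR = 3.5 / 14.0000

0.2500


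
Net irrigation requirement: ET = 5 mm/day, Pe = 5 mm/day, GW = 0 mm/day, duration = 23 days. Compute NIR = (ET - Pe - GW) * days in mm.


Daily deficit = ET - Pe - GW = 5 - 5 - 0 = 0 mm/day
NIR = 0 * 23 = 0 mm

0 mm


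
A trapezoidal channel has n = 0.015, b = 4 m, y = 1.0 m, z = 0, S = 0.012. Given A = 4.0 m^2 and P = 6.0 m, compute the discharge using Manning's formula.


R = A/P = 4.0/6.0 = 0.666667
Q = (1/0.015) * 4.0 * 0.666667^(2/3) * 0.012^0.5

22.2928 m^3/s


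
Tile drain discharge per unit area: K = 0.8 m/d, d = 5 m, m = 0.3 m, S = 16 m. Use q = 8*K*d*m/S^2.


q = 8*K*d*m/S^2
q = 8*0.8*5*0.3/16^2
q = 9.6000 / 256

0.0375 m/d


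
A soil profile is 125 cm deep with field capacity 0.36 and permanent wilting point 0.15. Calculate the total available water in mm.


AWC = (FC - PWP) * d * 10
AWC = (0.36 - 0.15) * 125 * 10
AWC = 0.2100 * 125 * 10

262.5000 mm


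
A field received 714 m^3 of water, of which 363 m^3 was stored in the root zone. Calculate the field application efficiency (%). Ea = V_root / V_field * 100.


Ea = V_root / V_field * 100 = 363 / 714 * 100 = 50.8403%

50.8403 %


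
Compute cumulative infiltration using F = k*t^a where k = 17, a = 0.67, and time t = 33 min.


F = k * t^a = 17 * 33^0.67
F = 17 * 10.408888

176.9511 mm


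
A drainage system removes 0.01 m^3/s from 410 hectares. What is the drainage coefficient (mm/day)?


DC = Q * 86400 / (A * 10000) * 1000
DC = 0.01 * 86400 / (410 * 10000) * 1000
DC = 864000.0000 / 4100000

0.2107 mm/day


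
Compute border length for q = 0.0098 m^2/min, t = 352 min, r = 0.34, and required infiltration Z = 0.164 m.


L = q*t/((1+r)*Z)
L = 0.0098*352/((1+0.34)*0.164)
L = 3.4496/0.21976

15.6971 m


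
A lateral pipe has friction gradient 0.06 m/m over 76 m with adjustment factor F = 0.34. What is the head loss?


hf = J * L * F = 0.06 * 76 * 0.34 = 1.5504 m

1.5504 m


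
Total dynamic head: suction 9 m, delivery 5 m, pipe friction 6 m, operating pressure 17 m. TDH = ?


TDH = Hs + Hd + hf + Hp = 9 + 5 + 6 + 17 = 37

37 m


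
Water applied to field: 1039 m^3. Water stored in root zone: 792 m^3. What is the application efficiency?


Ea = V_root / V_field * 100 = 792 / 1039 * 100 = 76.2271%

76.2271 %


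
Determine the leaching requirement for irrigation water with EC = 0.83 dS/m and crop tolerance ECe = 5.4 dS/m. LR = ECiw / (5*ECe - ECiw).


LR = ECiw / (5*ECe - ECiw)
LR = 0.83 / (5*5.4 - 0.83)
LR = 0.83 / 26.1700

0.0317


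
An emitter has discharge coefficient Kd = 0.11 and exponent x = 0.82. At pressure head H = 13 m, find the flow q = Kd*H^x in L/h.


q = Kd * H^x = 0.11 * 13^0.82 = 0.11 * 8.192823

0.9012 L/h


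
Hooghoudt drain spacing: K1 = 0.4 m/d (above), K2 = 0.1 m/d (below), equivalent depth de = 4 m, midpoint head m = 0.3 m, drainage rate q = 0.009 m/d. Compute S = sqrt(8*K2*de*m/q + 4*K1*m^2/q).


S^2 = 8*K2*de*m/q + 4*K1*m^2/q
S^2 = 8*0.1*4*0.3/0.009 + 4*0.4*0.3^2/0.009
S = sqrt(122.6667)

11.0755 m


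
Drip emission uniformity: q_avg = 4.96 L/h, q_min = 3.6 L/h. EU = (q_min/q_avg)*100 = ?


EU = (q_min/q_avg)*100 = (3.6/4.96)*100 = 72.5806%

72.5806 %


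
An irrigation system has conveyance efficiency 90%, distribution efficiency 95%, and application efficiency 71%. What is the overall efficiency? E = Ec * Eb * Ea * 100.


Ec = 0.9, Eb = 0.95, Ea = 0.71
E = 0.9 * 0.95 * 0.71 * 100 = 60.7050%

60.7050 %


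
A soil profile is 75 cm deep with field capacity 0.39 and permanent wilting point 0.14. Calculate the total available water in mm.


AWC = (FC - PWP) * d * 10
AWC = (0.39 - 0.14) * 75 * 10
AWC = 0.2500 * 75 * 10

187.5000 mm


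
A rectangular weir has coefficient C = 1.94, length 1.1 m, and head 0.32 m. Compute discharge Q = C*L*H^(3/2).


Q = C * L * H^(3/2) = 1.94 * 1.1 * 0.32^1.5 = 1.94 * 1.1 * 0.181019

0.3863 m^3/s


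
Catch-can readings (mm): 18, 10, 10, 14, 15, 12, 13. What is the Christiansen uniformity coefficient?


mean = 13.142857 mm
MAD = 2.163265 mm
CU = (1 - 2.163265/13.142857)*100

83.5404 %


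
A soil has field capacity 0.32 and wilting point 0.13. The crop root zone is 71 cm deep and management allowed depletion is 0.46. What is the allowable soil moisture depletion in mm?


SMD = (FC - PWP) * d * MAD * 10
SMD = (0.32 - 0.13) * 71 * 0.46 * 10
SMD = 0.1900 * 71 * 0.46 * 10

62.0540 mm


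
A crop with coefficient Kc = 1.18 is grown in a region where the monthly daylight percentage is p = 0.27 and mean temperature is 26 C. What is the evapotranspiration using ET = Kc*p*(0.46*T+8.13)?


ET = Kc * p * (0.46*T + 8.13)
ET = 1.18 * 0.27 * (0.46*26 + 8.13)
ET = 1.18 * 0.27 * 20.0900

6.4007 mm/day


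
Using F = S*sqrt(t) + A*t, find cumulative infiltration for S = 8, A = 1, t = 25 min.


F = S*sqrt(t) + A*t
F = 8*sqrt(25) + 1*25
F = 8*5.000000 + 25

65.0000 mm


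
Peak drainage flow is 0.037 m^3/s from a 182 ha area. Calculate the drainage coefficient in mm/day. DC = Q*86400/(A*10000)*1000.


DC = Q * 86400 / (A * 10000) * 1000
DC = 0.037 * 86400 / (182 * 10000) * 1000
DC = 3196800.0000 / 1820000

1.7565 mm/day


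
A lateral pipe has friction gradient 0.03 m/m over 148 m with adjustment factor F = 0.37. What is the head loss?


hf = J * L * F = 0.03 * 148 * 0.37 = 1.6428 m

1.6428 m


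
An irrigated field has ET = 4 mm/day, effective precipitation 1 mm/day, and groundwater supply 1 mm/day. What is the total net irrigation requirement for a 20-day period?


Daily deficit = ET - Pe - GW = 4 - 1 - 1 = 2 mm/day
NIR = 2 * 20 = 40 mm

40.0000 mm


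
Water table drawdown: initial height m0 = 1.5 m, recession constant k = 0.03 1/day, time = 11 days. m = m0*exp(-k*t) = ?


m = m0 * exp(-k*t)
m = 1.5 * exp(-0.03 * 11)
m = 1.5 * exp(-0.3300)

1.0784 m


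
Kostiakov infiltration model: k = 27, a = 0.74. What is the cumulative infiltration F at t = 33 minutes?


F = k * t^a = 27 * 33^0.74
F = 27 * 13.295367

358.9749 mm


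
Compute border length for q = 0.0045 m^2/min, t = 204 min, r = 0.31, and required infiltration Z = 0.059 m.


L = q*t/((1+r)*Z)
L = 0.0045*204/((1+0.31)*0.059)
L = 0.918/0.07729

11.8773 m


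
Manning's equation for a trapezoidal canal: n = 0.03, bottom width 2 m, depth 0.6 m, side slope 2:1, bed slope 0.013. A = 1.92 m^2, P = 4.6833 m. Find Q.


R = A/P = 1.92/4.6833 = 0.409967
Q = (1/0.03) * 1.92 * 0.409967^(2/3) * 0.013^0.5

4.0270 m^3/s


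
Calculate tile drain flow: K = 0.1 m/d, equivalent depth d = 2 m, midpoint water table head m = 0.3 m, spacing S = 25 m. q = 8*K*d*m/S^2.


q = 8*K*d*m/S^2
q = 8*0.1*2*0.3/25^2
q = 0.4800 / 625

7.6800e-04 m/d


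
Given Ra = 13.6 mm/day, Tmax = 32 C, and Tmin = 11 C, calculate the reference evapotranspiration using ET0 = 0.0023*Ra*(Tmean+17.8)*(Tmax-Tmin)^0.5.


Tmean = (Tmax + Tmin)/2 = (32 + 11)/2 = 21.5
ET0 = 0.0023 * 13.6 * (21.5 + 17.8) * sqrt(32 - 11)
ET0 = 0.0023 * 13.6 * 39.3 * 4.582576

5.6334 mm/day


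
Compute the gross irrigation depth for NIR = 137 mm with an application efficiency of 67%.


Ea = 67% = 0.67
GID = NIR / Ea = 137 / 0.67 = 204.4776 mm

204.4776 mm


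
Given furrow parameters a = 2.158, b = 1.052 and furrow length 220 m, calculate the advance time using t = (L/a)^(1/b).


t = (L/a)^(1/b)
t = (220/2.158)^(1/1.052)
t = 101.946247^(1/1.052)

81.1144 min


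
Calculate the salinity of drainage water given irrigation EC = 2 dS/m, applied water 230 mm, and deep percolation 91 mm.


EC_dw = EC_iw * D_iw / D_dw
EC_dw = 2 * 230 / 91
EC_dw = 460 / 91

5.0549 dS/m


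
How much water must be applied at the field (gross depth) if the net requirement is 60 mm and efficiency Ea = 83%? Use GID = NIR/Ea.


Ea = 83% = 0.83
GID = NIR / Ea = 60 / 0.83 = 72.2892 mm

72.2892 mm


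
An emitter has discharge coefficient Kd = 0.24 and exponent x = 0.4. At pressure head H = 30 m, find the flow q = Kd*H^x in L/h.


q = Kd * H^x = 0.24 * 30^0.4 = 0.24 * 3.898060

0.9355 L/h


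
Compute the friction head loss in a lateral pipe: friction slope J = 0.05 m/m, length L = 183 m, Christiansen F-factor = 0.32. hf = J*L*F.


hf = J * L * F = 0.05 * 183 * 0.32 = 2.9280 m

2.9280 m


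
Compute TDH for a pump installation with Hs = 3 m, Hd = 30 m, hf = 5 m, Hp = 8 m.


TDH = Hs + Hd + hf + Hp = 3 + 30 + 5 + 8 = 46

46 m


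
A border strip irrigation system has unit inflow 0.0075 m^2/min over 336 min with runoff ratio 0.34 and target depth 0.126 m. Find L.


L = q*t/((1+r)*Z)
L = 0.0075*336/((1+0.34)*0.126)
L = 2.52/0.16884

14.9254 m


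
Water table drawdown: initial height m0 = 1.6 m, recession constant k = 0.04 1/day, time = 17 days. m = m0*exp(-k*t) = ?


m = m0 * exp(-k*t)
m = 1.6 * exp(-0.04 * 17)
m = 1.6 * exp(-0.6800)

0.8106 m


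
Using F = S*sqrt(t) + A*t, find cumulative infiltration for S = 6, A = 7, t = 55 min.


F = S*sqrt(t) + A*t
F = 6*sqrt(55) + 7*55
F = 6*7.416198 + 385

429.4972 mm


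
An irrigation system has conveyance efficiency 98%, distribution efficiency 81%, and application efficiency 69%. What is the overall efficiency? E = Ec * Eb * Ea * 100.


Ec = 0.98, Eb = 0.81, Ea = 0.69
E = 0.98 * 0.81 * 0.69 * 100 = 54.7722%

54.7722 %


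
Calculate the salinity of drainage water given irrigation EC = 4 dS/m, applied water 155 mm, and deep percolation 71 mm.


EC_dw = EC_iw * D_iw / D_dw
EC_dw = 4 * 155 / 71
EC_dw = 620 / 71

8.7324 dS/m


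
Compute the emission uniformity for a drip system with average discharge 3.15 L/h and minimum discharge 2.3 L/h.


EU = (q_min/q_avg)*100 = (2.3/3.15)*100 = 73.0159%

73.0159 %


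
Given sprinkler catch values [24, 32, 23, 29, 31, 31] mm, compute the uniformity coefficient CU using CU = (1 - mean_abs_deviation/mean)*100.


mean = 28.333333 mm
MAD = 3.222222 mm
CU = (1 - 3.222222/28.333333)*100

88.6275 %


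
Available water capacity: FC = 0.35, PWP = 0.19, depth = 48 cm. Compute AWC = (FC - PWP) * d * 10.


AWC = (FC - PWP) * d * 10
AWC = (0.35 - 0.19) * 48 * 10
AWC = 0.1600 * 48 * 10

76.8000 mm


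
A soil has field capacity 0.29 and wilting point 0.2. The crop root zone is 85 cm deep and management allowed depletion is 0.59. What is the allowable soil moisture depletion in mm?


SMD = (FC - PWP) * d * MAD * 10
SMD = (0.29 - 0.2) * 85 * 0.59 * 10
SMD = 0.0900 * 85 * 0.59 * 10

45.1350 mm


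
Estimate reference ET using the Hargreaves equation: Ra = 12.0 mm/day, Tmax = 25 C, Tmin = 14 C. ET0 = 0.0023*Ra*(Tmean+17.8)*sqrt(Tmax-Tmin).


Tmean = (Tmax + Tmin)/2 = (25 + 14)/2 = 19.5
ET0 = 0.0023 * 12.0 * (19.5 + 17.8) * sqrt(25 - 14)
ET0 = 0.0023 * 12.0 * 37.3 * 3.316625

3.4144 mm/day


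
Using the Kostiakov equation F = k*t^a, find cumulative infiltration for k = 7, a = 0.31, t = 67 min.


F = k * t^a = 7 * 67^0.31
F = 7 * 3.681995

25.7740 mm


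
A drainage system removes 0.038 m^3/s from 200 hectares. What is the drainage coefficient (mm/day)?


DC = Q * 86400 / (A * 10000) * 1000
DC = 0.038 * 86400 / (200 * 10000) * 1000
DC = 3283200.0000 / 2000000

1.6416 mm/day


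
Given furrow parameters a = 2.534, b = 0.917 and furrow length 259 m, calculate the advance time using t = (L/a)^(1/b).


t = (L/a)^(1/b)
t = (259/2.534)^(1/0.917)
t = 102.209945^(1/0.917)

155.3737 min


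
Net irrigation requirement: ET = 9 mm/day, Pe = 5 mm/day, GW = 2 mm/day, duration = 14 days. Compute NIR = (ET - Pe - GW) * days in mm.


Daily deficit = ET - Pe - GW = 9 - 5 - 2 = 2 mm/day
NIR = 2 * 14 = 28 mm

28.0000 mm


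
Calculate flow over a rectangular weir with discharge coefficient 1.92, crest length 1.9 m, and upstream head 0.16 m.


Q = C * L * H^(3/2) = 1.92 * 1.9 * 0.16^1.5 = 1.92 * 1.9 * 0.064000

0.2335 m^3/s


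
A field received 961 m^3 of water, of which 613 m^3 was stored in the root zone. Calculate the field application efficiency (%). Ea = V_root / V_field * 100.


Ea = V_root / V_field * 100 = 613 / 961 * 100 = 63.7877%

63.7877 %


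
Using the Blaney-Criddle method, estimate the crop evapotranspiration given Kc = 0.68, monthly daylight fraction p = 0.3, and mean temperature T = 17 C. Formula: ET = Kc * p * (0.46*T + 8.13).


ET = Kc * p * (0.46*T + 8.13)
ET = 0.68 * 0.3 * (0.46*17 + 8.13)
ET = 0.68 * 0.3 * 15.9500

3.2538 mm/day


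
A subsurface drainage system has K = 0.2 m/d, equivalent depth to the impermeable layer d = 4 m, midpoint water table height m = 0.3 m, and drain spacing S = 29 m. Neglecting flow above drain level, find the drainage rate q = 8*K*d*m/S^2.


q = 8*K*d*m/S^2
q = 8*0.2*4*0.3/29^2
q = 1.9200 / 841

0.0023 m/d


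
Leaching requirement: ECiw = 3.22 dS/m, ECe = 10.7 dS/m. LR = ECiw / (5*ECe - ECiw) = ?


LR = ECiw / (5*ECe - ECiw)
LR = 3.22 / (5*10.7 - 3.22)
LR = 3.22 / 50.2800

0.0640


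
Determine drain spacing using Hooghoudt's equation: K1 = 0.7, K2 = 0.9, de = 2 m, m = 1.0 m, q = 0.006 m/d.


S^2 = 8*K2*de*m/q + 4*K1*m^2/q
S^2 = 8*0.9*2*1.0/0.006 + 4*0.7*1.0^2/0.006
S = sqrt(2866.6667)

53.5413 m


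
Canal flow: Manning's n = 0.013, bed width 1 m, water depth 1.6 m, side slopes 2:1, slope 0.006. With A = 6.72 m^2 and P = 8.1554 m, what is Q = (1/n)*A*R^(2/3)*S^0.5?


R = A/P = 6.72/8.1554 = 0.823994
Q = (1/0.013) * 6.72 * 0.823994^(2/3) * 0.006^0.5

35.1926 m^3/s


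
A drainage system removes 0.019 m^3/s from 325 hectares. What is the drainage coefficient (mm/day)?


DC = Q * 86400 / (A * 10000) * 1000
DC = 0.019 * 86400 / (325 * 10000) * 1000
DC = 1641600.0000 / 3250000

0.5051 mm/day


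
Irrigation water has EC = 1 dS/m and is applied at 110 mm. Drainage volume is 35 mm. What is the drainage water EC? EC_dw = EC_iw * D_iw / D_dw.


EC_dw = EC_iw * D_iw / D_dw
EC_dw = 1 * 110 / 35
EC_dw = 110 / 35

3.1429 dS/m


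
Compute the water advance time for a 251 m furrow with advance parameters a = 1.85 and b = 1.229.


t = (L/a)^(1/b)
t = (251/1.85)^(1/1.229)
t = 135.675676^(1/1.229)

54.3441 min


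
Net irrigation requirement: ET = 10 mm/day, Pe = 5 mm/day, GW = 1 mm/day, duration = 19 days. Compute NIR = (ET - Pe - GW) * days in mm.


Daily deficit = ET - Pe - GW = 10 - 5 - 1 = 4 mm/day
NIR = 4 * 19 = 76 mm

76.0000 mm


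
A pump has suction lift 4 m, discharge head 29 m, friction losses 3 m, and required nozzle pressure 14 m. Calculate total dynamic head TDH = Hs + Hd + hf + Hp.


TDH = Hs + Hd + hf + Hp = 4 + 29 + 3 + 14 = 50

50 m


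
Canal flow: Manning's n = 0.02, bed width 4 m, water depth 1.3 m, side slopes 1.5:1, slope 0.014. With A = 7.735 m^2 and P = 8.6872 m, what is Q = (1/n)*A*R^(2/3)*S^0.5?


R = A/P = 7.735/8.6872 = 0.890390
Q = (1/0.02) * 7.735 * 0.890390^(2/3) * 0.014^0.5

42.3527 m^3/s


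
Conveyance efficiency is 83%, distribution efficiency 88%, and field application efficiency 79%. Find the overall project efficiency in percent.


Ec = 0.83, Eb = 0.88, Ea = 0.79
E = 0.83 * 0.88 * 0.79 * 100 = 57.7016%

57.7016 %


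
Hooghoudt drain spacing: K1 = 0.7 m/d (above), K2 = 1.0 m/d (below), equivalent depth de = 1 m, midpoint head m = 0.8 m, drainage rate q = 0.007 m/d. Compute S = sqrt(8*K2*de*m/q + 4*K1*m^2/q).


S^2 = 8*K2*de*m/q + 4*K1*m^2/q
S^2 = 8*1.0*1*0.8/0.007 + 4*0.7*0.8^2/0.007
S = sqrt(1170.2857)

34.2094 m


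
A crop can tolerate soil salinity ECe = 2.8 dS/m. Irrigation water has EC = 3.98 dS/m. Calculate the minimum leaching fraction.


LR = ECiw / (5*ECe - ECiw)
LR = 3.98 / (5*2.8 - 3.98)
LR = 3.98 / 10.0200

0.3972


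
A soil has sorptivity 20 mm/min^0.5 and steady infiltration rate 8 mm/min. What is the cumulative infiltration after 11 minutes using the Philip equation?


F = S*sqrt(t) + A*t
F = 20*sqrt(11) + 8*11
F = 20*3.316625 + 88

154.3325 mm


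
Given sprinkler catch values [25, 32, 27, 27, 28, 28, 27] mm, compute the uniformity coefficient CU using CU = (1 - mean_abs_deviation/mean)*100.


mean = 27.714286 mm
MAD = 1.387755 mm
CU = (1 - 1.387755/27.714286)*100

94.9926 %


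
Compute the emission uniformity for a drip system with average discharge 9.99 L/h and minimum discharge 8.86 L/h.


EU = (q_min/q_avg)*100 = (8.86/9.99)*100 = 88.6887%

88.6887 %


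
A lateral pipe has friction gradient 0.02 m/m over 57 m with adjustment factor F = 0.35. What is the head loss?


hf = J * L * F = 0.02 * 57 * 0.35 = 0.3990 m

0.3990 m


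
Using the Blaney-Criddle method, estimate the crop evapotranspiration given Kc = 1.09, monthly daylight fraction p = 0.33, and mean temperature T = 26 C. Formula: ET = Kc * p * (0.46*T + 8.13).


ET = Kc * p * (0.46*T + 8.13)
ET = 1.09 * 0.33 * (0.46*26 + 8.13)
ET = 1.09 * 0.33 * 20.0900

7.2264 mm/day


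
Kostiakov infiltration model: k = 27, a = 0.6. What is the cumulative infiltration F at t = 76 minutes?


F = k * t^a = 27 * 76^0.6
F = 27 * 13.442751

362.9543 mm


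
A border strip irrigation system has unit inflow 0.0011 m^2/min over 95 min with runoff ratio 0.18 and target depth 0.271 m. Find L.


L = q*t/((1+r)*Z)
L = 0.0011*95/((1+0.18)*0.271)
L = 0.1045/0.31978

0.3268 m


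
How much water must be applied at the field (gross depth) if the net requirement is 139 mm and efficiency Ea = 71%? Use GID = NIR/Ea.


Ea = 71% = 0.71
GID = NIR / Ea = 139 / 0.71 = 195.7746 mm

195.7746 mm


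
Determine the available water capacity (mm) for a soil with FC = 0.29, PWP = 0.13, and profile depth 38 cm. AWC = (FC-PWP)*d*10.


AWC = (FC - PWP) * d * 10
AWC = (0.29 - 0.13) * 38 * 10
AWC = 0.1600 * 38 * 10

60.8000 mm


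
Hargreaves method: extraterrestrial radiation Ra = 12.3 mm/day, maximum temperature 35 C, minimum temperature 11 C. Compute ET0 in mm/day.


Tmean = (Tmax + Tmin)/2 = (35 + 11)/2 = 23.0
ET0 = 0.0023 * 12.3 * (23.0 + 17.8) * sqrt(35 - 11)
ET0 = 0.0023 * 12.3 * 40.8 * 4.898979

5.6546 mm/day


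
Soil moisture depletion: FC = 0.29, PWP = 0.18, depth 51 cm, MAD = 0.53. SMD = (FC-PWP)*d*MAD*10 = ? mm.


SMD = (FC - PWP) * d * MAD * 10
SMD = (0.29 - 0.18) * 51 * 0.53 * 10
SMD = 0.1100 * 51 * 0.53 * 10

29.7330 mm


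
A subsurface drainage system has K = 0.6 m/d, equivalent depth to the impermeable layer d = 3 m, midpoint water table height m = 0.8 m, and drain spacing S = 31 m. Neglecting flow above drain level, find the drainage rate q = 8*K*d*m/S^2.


q = 8*K*d*m/S^2
q = 8*0.6*3*0.8/31^2
q = 11.5200 / 961

0.0120 m/d


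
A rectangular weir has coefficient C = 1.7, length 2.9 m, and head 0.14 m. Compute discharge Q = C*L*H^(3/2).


Q = C * L * H^(3/2) = 1.7 * 2.9 * 0.14^1.5 = 1.7 * 2.9 * 0.052383

0.2582 m^3/s


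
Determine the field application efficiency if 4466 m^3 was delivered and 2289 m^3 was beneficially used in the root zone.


Ea = V_root / V_field * 100 = 2289 / 4466 * 100 = 51.2539%

51.2539 %


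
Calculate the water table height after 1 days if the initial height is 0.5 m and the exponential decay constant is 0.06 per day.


m = m0 * exp(-k*t)
m = 0.5 * exp(-0.06 * 1)
m = 0.5 * exp(-0.0600)

0.4709 m


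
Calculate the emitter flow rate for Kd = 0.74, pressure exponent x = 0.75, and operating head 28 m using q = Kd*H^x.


q = Kd * H^x = 0.74 * 28^0.75 = 0.74 * 12.172184

9.0074 L/h


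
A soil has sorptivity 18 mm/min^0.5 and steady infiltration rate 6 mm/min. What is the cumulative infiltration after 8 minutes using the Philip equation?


F = S*sqrt(t) + A*t
F = 18*sqrt(8) + 6*8
F = 18*2.828427 + 48

98.9117 mm


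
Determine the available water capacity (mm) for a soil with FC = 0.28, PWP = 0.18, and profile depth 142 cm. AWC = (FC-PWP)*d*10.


AWC = (FC - PWP) * d * 10
AWC = (0.28 - 0.18) * 142 * 10
AWC = 0.1000 * 142 * 10

142.0000 mm


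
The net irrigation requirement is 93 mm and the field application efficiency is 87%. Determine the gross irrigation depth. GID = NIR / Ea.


Ea = 87% = 0.87
GID = NIR / Ea = 93 / 0.87 = 106.8966 mm

106.8966 mm


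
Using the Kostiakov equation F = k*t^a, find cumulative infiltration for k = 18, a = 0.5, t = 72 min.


F = k * t^a = 18 * 72^0.5
F = 18 * 8.485281

152.7351 mm


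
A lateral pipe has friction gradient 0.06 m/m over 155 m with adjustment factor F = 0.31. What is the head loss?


hf = J * L * F = 0.06 * 155 * 0.31 = 2.8830 m

2.8830 m


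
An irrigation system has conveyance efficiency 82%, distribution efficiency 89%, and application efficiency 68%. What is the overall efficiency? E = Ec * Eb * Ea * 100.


Ec = 0.82, Eb = 0.89, Ea = 0.68
E = 0.82 * 0.89 * 0.68 * 100 = 49.6264%

49.6264 %


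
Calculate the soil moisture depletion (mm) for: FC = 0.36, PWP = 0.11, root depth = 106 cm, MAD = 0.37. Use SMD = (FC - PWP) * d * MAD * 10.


SMD = (FC - PWP) * d * MAD * 10
SMD = (0.36 - 0.11) * 106 * 0.37 * 10
SMD = 0.2500 * 106 * 0.37 * 10

98.0500 mm


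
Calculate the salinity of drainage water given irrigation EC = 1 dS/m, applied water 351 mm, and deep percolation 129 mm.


EC_dw = EC_iw * D_iw / D_dw
EC_dw = 1 * 351 / 129
EC_dw = 351 / 129

2.7209 dS/m


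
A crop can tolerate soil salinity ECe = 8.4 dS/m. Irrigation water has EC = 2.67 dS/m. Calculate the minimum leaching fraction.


LR = ECiw / (5*ECe - ECiw)
LR = 2.67 / (5*8.4 - 2.67)
LR = 2.67 / 39.3300

0.0679


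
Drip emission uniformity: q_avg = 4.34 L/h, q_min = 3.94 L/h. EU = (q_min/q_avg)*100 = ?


EU = (q_min/q_avg)*100 = (3.94/4.34)*100 = 90.7834%

90.7834 %


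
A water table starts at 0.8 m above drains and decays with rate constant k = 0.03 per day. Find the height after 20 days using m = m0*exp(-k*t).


m = m0 * exp(-k*t)
m = 0.8 * exp(-0.03 * 20)
m = 0.8 * exp(-0.6000)

0.4390 m


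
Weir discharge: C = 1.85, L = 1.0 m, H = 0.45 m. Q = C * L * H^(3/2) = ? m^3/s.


Q = C * L * H^(3/2) = 1.85 * 1.0 * 0.45^1.5 = 1.85 * 1.0 * 0.301869

0.5585 m^3/s


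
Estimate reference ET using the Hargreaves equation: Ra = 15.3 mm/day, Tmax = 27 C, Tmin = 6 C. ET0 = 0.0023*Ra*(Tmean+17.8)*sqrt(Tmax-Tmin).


Tmean = (Tmax + Tmin)/2 = (27 + 6)/2 = 16.5
ET0 = 0.0023 * 15.3 * (16.5 + 17.8) * sqrt(27 - 6)
ET0 = 0.0023 * 15.3 * 34.3 * 4.582576

5.5312 mm/day


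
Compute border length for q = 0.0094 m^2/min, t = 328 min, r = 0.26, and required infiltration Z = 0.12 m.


L = q*t/((1+r)*Z)
L = 0.0094*328/((1+0.26)*0.12)
L = 3.0832/0.1512

20.3915 m


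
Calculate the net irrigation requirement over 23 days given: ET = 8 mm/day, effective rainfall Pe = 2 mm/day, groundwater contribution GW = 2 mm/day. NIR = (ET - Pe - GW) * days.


Daily deficit = ET - Pe - GW = 8 - 2 - 2 = 4 mm/day
NIR = 4 * 23 = 92 mm

92.0000 mm


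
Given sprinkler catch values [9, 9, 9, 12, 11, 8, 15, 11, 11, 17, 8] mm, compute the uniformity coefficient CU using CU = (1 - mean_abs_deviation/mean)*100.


mean = 10.909091 mm
MAD = 2.099174 mm
CU = (1 - 2.099174/10.909091)*100

80.7576 %


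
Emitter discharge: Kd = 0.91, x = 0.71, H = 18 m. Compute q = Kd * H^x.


q = Kd * H^x = 0.91 * 18^0.71 = 0.91 * 7.784729

7.0841 L/h


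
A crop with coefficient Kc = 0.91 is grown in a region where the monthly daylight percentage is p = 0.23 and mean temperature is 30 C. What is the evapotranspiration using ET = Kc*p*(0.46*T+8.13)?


ET = Kc * p * (0.46*T + 8.13)
ET = 0.91 * 0.23 * (0.46*30 + 8.13)
ET = 0.91 * 0.23 * 21.9300

4.5899 mm/day


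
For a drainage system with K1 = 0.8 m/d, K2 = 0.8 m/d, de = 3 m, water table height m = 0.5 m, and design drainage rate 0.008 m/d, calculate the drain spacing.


S^2 = 8*K2*de*m/q + 4*K1*m^2/q
S^2 = 8*0.8*3*0.5/0.008 + 4*0.8*0.5^2/0.008
S = sqrt(1300.0000)

36.0555 m


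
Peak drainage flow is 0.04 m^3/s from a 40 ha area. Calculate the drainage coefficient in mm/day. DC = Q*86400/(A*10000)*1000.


DC = Q * 86400 / (A * 10000) * 1000
DC = 0.04 * 86400 / (40 * 10000) * 1000
DC = 3456000.0000 / 400000

8.6400 mm/day


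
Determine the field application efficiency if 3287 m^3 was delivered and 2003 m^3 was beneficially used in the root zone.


Ea = V_root / V_field * 100 = 2003 / 3287 * 100 = 60.9370%

60.9370 %


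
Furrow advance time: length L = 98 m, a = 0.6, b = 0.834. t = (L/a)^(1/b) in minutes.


t = (L/a)^(1/b)
t = (98/0.6)^(1/0.834)
t = 163.333333^(1/0.834)

450.3674 min


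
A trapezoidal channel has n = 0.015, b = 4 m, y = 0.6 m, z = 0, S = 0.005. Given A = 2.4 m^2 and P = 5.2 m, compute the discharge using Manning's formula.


R = A/P = 2.4/5.2 = 0.461538
Q = (1/0.015) * 2.4 * 0.461538^(2/3) * 0.005^0.5

6.7568 m^3/s


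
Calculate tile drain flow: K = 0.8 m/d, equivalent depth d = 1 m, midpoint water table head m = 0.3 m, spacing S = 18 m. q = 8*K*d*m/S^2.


q = 8*K*d*m/S^2
q = 8*0.8*1*0.3/18^2
q = 1.9200 / 324

0.0059 m/d


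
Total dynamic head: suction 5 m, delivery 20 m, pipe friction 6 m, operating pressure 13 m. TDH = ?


TDH = Hs + Hd + hf + Hp = 5 + 20 + 6 + 13 = 44

44 m


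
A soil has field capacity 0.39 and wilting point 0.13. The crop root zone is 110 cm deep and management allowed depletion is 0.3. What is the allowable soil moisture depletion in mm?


SMD = (FC - PWP) * d * MAD * 10
SMD = (0.39 - 0.13) * 110 * 0.3 * 10
SMD = 0.2600 * 110 * 0.3 * 10

85.8000 mm
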